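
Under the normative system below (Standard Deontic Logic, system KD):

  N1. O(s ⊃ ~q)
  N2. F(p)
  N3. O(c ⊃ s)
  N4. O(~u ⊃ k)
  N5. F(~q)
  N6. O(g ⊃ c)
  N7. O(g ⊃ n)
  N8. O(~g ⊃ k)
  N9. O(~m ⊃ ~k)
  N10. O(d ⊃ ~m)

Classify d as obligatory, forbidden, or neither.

Premise 5, F(~q), is equivalent to O(q).
Premise 1 is O(s ⊃ ~q); contrapositively O(q ⊃ ~s). Since O(q) holds, K gives O(~s).
Premise 3, O(c ⊃ s), contraposes to O(~s ⊃ ~c); with O(~s) we get O(~c).
Premise 6, O(g ⊃ c), contraposes to O(~c ⊃ ~g); with O(~c) we get O(~g).
From O(~g) and premise 8, O(~g ⊃ k), we obtain O(k).
Premise 9, O(~m ⊃ ~k), contraposes to O(k ⊃ m); with O(k) we get O(m).
The contrapositive of premise 10 (O(d ⊃ ~m)) is O(m ⊃ ~d), and O(m) is already established, so O(~d).
Premises 2, 4, 7 do not contribute to this derivation.
Thus O(~d), which is F(d): d is forbidden.

Forbidden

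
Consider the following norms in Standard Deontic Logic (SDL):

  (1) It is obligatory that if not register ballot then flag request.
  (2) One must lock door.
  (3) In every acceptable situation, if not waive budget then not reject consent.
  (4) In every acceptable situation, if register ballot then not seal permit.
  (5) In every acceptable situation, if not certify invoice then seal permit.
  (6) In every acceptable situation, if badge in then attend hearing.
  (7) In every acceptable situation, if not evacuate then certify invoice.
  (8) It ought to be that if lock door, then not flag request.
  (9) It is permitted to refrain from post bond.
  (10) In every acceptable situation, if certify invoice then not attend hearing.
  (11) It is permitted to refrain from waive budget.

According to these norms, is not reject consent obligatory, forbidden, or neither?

Premise 3 is O(¬waive_budget → ¬reject_consent), but O(¬waive_budget) is not derivable from the premises (the permission P(¬waive_budget) asserts only ¬O(waive_budget), not O(¬waive_budget)), so it does not yield O(¬reject_consent).
No premise or chain of K-axiom applications forces O(¬reject_consent), and none forces O(reject_consent). So ¬reject_consent is neither obligatory nor forbidden under these norms.

Neither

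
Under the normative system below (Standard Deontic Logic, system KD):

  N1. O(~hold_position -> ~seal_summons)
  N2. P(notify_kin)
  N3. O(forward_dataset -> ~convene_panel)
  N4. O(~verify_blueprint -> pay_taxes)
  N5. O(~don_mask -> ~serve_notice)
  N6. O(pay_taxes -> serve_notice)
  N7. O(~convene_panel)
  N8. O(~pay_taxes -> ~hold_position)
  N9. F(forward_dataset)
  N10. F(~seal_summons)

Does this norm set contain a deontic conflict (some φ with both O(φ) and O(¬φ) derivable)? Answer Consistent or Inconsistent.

Premise 3 is O(forward_dataset -> ~convene_panel); even if O(~convene_panel) held, inferring O(forward_dataset) would be affirming the consequent — invalid.
So O(forward_dataset) is not derivable, and the apparent clash with O(~forward_dataset) does not arise.
A world satisfying every obligation exists (e.g. convene_panel=false, don_mask=true, forward_dataset=false, hold_position=true, notify_kin=false, pay_taxes=true, seal_summons=true, serve_notice=true, verify_blueprint=false); no atom is both obligatory and forbidden, so the set is consistent.

Consistent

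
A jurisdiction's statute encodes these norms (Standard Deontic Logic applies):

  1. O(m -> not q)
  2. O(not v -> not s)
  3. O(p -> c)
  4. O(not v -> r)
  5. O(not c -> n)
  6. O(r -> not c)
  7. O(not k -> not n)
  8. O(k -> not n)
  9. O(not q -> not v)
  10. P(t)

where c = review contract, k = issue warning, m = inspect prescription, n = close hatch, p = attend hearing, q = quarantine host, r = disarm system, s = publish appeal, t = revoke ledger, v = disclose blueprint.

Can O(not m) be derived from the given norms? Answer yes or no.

Yes

By case analysis on not k: premise 7 gives O(not k -> not n) and premise 8 gives O(k -> not n), so O(not n) either way.
Premise 5, O(not c -> n), contraposes to O(not n -> c); with O(not n) we get O(c).
Premise 6 is O(r -> not c); contrapositively O(c -> not r). Since O(c) holds, K gives O(not r).
Premise 4 is O(not v -> r); contrapositively O(not r -> v). Since O(not r) holds, K gives O(v).
Premise 9, O(not q -> not v), contraposes to O(v -> q); with O(v) we get O(q).
The contrapositive of premise 1 (O(m -> not q)) is O(q -> not m), and O(q) is already established, so O(not m).
Premises 2, 3, 10 do not contribute to this derivation.
So O(not m) follows.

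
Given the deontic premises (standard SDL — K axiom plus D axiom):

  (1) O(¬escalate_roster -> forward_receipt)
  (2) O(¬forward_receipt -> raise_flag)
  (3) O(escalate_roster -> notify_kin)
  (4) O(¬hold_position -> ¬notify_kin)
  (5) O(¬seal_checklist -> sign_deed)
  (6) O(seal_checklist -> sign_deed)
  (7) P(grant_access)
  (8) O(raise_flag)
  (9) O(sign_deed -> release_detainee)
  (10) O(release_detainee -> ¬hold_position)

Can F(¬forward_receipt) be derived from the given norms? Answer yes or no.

Premises 5 and 6 are O(¬seal_checklist -> sign_deed) and O(seal_checklist -> sign_deed); every ideal world satisfies ¬seal_checklist or seal_checklist, so in either case sign_deed holds — hence O(sign_deed).
Applying K to premise 9 (O(sign_deed -> release_detainee)) and O(sign_deed) yields O(release_detainee).
Premise 10 is O(release_detainee -> ¬hold_position); since O(release_detainee), deontic closure gives O(¬hold_position).
Applying K to premise 4 (O(¬hold_position -> ¬notify_kin)) and O(¬hold_position) yields O(¬notify_kin).
Premise 3 is O(escalate_roster -> notify_kin); contrapositively O(¬notify_kin -> ¬escalate_roster). Since O(¬notify_kin) holds, K gives O(¬escalate_roster).
With premise 1, O(¬escalate_roster -> forward_receipt), the K-axiom yields O(forward_receipt).
Premises 2, 7, 8 do not contribute to this derivation.
So O(forward_receipt) holds, i.e. F(¬forward_receipt). The claim follows.

Yes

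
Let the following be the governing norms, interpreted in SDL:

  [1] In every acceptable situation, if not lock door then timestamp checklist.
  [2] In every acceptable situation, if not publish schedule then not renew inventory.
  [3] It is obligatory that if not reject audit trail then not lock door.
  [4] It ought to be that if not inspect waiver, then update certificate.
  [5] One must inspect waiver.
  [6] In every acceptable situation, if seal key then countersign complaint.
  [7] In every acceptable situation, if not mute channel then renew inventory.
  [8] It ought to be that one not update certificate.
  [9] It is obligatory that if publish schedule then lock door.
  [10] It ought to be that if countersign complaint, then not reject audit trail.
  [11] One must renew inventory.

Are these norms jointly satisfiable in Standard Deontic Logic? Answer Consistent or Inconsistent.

Premise 4 is O(¬inspect_waiver → update_certificate), but O(¬inspect_waiver) is not derivable from the premises, so it does not yield O(update_certificate).
So O(update_certificate) is not derivable, and the apparent clash with O(¬update_certificate) does not arise.
A world satisfying every obligation exists (e.g. countersign_complaint=false, inspect_waiver=true, lock_door=true, mute_channel=false, publish_schedule=true, reject_audit_trail=true, renew_inventory=true, seal_key=false, timestamp_checklist=false, update_certificate=false); no atom is both obligatory and forbidden, so the set is consistent.

Consistent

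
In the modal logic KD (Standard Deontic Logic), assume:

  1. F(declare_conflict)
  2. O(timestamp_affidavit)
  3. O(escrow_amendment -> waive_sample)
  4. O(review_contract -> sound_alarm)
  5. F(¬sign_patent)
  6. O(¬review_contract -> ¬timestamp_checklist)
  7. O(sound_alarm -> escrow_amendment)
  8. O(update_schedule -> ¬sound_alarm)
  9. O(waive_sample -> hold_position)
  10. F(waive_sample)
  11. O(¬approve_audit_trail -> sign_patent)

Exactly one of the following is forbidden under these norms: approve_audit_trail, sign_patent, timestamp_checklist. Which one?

Premise 10, F(waive_sample), is equivalent to O(¬waive_sample).
Premise 3, O(escrow_amendment -> waive_sample), contraposes to O(¬waive_sample -> ¬escrow_amendment); with O(¬waive_sample) we get O(¬escrow_amendment).
Premise 7, O(sound_alarm -> escrow_amendment), contraposes to O(¬escrow_amendment -> ¬sound_alarm); with O(¬escrow_amendment) we get O(¬sound_alarm).
Premise 4, O(review_contract -> sound_alarm), contraposes to O(¬sound_alarm -> ¬review_contract); with O(¬sound_alarm) we get O(¬review_contract).
Premise 6 is O(¬review_contract -> ¬timestamp_checklist); since O(¬review_contract), deontic closure gives O(¬timestamp_checklist).
So O(¬timestamp_checklist) holds, i.e. timestamp_checklist is forbidden. None of the other listed options is forbidden under the premises.

timestamp_checklist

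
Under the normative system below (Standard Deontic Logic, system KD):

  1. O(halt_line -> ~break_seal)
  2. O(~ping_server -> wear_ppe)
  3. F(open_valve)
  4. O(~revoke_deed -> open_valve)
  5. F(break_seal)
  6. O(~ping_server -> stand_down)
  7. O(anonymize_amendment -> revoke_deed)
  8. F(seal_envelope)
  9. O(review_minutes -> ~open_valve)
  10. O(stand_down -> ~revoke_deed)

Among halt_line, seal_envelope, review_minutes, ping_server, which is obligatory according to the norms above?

Premise 3, F(open_valve), is equivalent to O(~open_valve).
Premise 4 is O(~revoke_deed -> open_valve); contrapositively O(~open_valve -> revoke_deed). Since O(~open_valve) holds, K gives O(revoke_deed).
The contrapositive of premise 10 (O(stand_down -> ~revoke_deed)) is O(revoke_deed -> ~stand_down), and O(revoke_deed) is already established, so O(~stand_down).
Premise 6, O(~ping_server -> stand_down), contraposes to O(~stand_down -> ping_server); with O(~stand_down) we get O(ping_server).
So O(ping_server) holds — ping_server is obligatory. None of the other listed options is made obligatory by any chain of premises.

ping_server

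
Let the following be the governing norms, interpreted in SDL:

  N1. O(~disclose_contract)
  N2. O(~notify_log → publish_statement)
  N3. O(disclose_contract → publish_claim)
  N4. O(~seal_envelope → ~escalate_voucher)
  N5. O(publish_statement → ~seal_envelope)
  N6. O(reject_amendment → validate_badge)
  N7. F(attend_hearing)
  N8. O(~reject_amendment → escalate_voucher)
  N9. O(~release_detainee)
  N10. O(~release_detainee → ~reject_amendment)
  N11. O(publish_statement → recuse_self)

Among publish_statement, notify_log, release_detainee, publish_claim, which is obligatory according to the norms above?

notify_log

Premise 9 gives O(~release_detainee).
Applying K to premise 10 (O(~release_detainee → ~reject_amendment)) and O(~release_detainee) yields O(~reject_amendment).
With premise 8, O(~reject_amendment → escalate_voucher), the K-axiom yields O(escalate_voucher).
Premise 4 is O(~seal_envelope → ~escalate_voucher); contrapositively O(escalate_voucher → seal_envelope). Since O(escalate_voucher) holds, K gives O(seal_envelope).
The contrapositive of premise 5 (O(publish_statement → ~seal_envelope)) is O(seal_envelope → ~publish_statement), and O(seal_envelope) is already established, so O(~publish_statement).
Premise 2, O(~notify_log → publish_statement), contraposes to O(~publish_statement → notify_log); with O(~publish_statement) we get O(notify_log).
So O(notify_log) holds — notify_log is obligatory. None of the other listed options is made obligatory by any chain of premises.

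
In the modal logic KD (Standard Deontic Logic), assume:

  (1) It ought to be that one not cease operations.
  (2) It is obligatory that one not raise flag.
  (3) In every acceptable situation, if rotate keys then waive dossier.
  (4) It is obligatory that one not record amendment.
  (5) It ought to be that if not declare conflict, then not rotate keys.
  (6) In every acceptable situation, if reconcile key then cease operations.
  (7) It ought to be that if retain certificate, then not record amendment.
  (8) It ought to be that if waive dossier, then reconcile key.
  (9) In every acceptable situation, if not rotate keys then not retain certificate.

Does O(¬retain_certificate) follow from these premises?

Yes

Premise 1 states O(¬cease_operations) outright.
The contrapositive of premise 6 (O(reconcile_key → cease_operations)) is O(¬cease_operations → ¬reconcile_key), and O(¬cease_operations) is already established, so O(¬reconcile_key).
The contrapositive of premise 8 (O(waive_dossier → reconcile_key)) is O(¬reconcile_key → ¬waive_dossier), and O(¬reconcile_key) is already established, so O(¬waive_dossier).
Premise 3 is O(rotate_keys → waive_dossier); contrapositively O(¬waive_dossier → ¬rotate_keys). Since O(¬waive_dossier) holds, K gives O(¬rotate_keys).
From O(¬rotate_keys) and premise 9, O(¬rotate_keys → ¬retain_certificate), we obtain O(¬retain_certificate).
Premises 2, 4, 5, 7 do not contribute to this derivation.
So O(¬retain_certificate) follows.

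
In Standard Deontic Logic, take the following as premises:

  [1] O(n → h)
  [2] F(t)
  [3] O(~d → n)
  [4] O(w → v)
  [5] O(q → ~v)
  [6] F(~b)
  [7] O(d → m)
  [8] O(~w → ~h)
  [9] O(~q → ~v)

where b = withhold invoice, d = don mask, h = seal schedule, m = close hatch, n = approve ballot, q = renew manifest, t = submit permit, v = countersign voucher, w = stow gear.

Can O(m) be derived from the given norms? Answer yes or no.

By case analysis on ~q: premise 9 gives O(~q → ~v) and premise 5 gives O(q → ~v), so O(~v) either way.
Premise 4 is O(w → v); contrapositively O(~v → ~w). Since O(~v) holds, K gives O(~w).
Applying K to premise 8 (O(~w → ~h)) and O(~w) yields O(~h).
The contrapositive of premise 1 (O(n → h)) is O(~h → ~n), and O(~h) is already established, so O(~n).
Premise 3, O(~d → n), contraposes to O(~n → d); with O(~n) we get O(d).
From O(d) and premise 7, O(d → m), we obtain O(m).
Premises 2, 6 do not contribute to this derivation.
So O(m) follows.

Yes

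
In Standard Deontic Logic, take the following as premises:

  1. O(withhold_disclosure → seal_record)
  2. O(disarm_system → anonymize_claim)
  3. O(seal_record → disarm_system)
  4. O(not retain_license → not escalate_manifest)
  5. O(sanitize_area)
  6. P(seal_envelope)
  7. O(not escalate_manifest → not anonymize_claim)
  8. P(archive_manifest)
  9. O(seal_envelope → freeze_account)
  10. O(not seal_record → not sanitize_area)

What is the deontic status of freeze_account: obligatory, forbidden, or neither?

Premise 9 is O(seal_envelope → freeze_account), but O(seal_envelope) is not derivable from the premises (the permission P(seal_envelope) asserts only not O(not seal_envelope), not O(seal_envelope)), so it does not yield O(freeze_account).
No premise or chain of K-axiom applications forces O(freeze_account), and none forces O(not freeze_account). So freeze_account is neither obligatory nor forbidden under these norms.

Neither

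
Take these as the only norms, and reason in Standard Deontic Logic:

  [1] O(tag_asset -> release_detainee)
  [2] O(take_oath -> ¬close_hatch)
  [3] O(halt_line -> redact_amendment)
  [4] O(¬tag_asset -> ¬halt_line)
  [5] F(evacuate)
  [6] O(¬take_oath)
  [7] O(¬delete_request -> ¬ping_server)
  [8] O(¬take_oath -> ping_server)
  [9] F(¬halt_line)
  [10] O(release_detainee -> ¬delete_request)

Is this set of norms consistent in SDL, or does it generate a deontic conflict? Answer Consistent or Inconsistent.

Inconsistent

Premise 6 gives O(¬take_oath).
With premise 8, O(¬take_oath -> ping_server), the K-axiom yields O(ping_server).
Premise 7, O(¬delete_request -> ¬ping_server), contraposes to O(ping_server -> delete_request); with O(ping_server) we get O(delete_request).
Premise 10, O(release_detainee -> ¬delete_request), contraposes to O(delete_request -> ¬release_detainee); with O(delete_request) we get O(¬release_detainee).
The contrapositive of premise 1 (O(tag_asset -> release_detainee)) is O(¬release_detainee -> ¬tag_asset), and O(¬release_detainee) is already established, so O(¬tag_asset).
Premise 4 is O(¬tag_asset -> ¬halt_line); since O(¬tag_asset), deontic closure gives O(¬halt_line).
However, F(¬halt_line) at premise 9 amounts to O(halt_line).
We now have both O(¬halt_line) and O(halt_line) — halt_line is simultaneously obligatory and forbidden, violating the D-axiom.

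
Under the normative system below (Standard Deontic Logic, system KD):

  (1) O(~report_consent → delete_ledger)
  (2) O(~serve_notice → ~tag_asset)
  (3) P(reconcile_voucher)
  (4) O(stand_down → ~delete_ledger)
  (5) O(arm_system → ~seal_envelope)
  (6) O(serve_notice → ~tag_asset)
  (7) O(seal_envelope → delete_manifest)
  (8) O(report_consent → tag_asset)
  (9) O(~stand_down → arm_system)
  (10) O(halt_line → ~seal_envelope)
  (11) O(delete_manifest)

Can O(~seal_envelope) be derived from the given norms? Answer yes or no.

Yes

Premises 6 and 2 cover both cases: O(serve_notice → ~tag_asset) and O(~serve_notice → ~tag_asset). Since serve_notice ∨ ~serve_notice is a tautology, O(~tag_asset) follows.
Premise 8, O(report_consent → tag_asset), contraposes to O(~tag_asset → ~report_consent); with O(~tag_asset) we get O(~report_consent).
Premise 1 is O(~report_consent → delete_ledger); since O(~report_consent), deontic closure gives O(delete_ledger).
Premise 4 is O(stand_down → ~delete_ledger); contrapositively O(delete_ledger → ~stand_down). Since O(delete_ledger) holds, K gives O(~stand_down).
Applying K to premise 9 (O(~stand_down → arm_system)) and O(~stand_down) yields O(arm_system).
Premise 5 is O(arm_system → ~seal_envelope); since O(arm_system), deontic closure gives O(~seal_envelope).
Premises 3, 7, 10, 11 do not contribute to this derivation.
So O(~seal_envelope) follows.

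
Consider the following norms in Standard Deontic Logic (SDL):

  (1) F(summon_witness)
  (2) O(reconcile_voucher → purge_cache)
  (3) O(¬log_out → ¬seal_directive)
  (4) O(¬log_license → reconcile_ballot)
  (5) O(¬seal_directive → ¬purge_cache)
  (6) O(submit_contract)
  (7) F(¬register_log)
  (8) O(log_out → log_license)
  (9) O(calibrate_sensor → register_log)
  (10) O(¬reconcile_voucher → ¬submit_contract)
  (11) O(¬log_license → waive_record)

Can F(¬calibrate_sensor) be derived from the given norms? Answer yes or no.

No

Premise 9 is O(calibrate_sensor → register_log); even if O(register_log) held, inferring O(calibrate_sensor) would be affirming the consequent — invalid.
No other premise forces O(calibrate_sensor). An ideal world satisfying every premise can still have ¬calibrate_sensor true, so F(¬calibrate_sensor) is not derivable.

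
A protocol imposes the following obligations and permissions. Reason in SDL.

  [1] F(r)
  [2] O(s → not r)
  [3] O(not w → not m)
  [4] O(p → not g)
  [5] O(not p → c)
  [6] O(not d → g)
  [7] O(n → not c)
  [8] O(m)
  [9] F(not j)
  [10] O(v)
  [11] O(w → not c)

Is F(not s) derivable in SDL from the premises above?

No

Premise 2 is O(s → not r); even if O(not r) held, inferring O(s) would be affirming the consequent — invalid.
No other premise forces O(s). An ideal world satisfying every premise can still have not s true, so F(not s) is not derivable.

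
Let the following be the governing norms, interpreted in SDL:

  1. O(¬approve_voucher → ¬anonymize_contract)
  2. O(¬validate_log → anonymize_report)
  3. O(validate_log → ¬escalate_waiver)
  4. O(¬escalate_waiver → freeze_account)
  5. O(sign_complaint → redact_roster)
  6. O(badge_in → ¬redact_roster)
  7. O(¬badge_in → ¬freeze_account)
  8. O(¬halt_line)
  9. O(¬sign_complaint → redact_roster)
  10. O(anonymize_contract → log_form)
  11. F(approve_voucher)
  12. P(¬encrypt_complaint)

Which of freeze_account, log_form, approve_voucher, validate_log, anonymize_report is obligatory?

anonymize_report

Premises 5 and 9 cover both cases: O(sign_complaint → redact_roster) and O(¬sign_complaint → redact_roster). Since sign_complaint ∨ ¬sign_complaint is a tautology, O(redact_roster) follows.
Premise 6, O(badge_in → ¬redact_roster), contraposes to O(redact_roster → ¬badge_in); with O(redact_roster) we get O(¬badge_in).
With premise 7, O(¬badge_in → ¬freeze_account), the K-axiom yields O(¬freeze_account).
The contrapositive of premise 4 (O(¬escalate_waiver → freeze_account)) is O(¬freeze_account → escalate_waiver), and O(¬freeze_account) is already established, so O(escalate_waiver).
Premise 3, O(validate_log → ¬escalate_waiver), contraposes to O(escalate_waiver → ¬validate_log); with O(escalate_waiver) we get O(¬validate_log).
With premise 2, O(¬validate_log → anonymize_report), the K-axiom yields O(anonymize_report).
So O(anonymize_report) holds — anonymize_report is obligatory. None of the other listed options is made obligatory by any chain of premises.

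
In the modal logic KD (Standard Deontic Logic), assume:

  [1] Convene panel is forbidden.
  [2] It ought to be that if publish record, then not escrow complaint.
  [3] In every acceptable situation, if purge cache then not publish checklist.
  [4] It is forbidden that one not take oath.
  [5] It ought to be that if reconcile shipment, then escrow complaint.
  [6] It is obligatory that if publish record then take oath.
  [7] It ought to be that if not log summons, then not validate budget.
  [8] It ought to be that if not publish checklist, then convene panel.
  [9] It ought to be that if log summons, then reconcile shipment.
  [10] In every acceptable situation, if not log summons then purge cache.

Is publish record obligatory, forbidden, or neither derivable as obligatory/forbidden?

Forbidden

Premise 1 is F(convene_panel), i.e. O(¬convene_panel).
The contrapositive of premise 8 (O(¬publish_checklist → convene_panel)) is O(¬convene_panel → publish_checklist), and O(¬convene_panel) is already established, so O(publish_checklist).
Premise 3 is O(purge_cache → ¬publish_checklist); contrapositively O(publish_checklist → ¬purge_cache). Since O(publish_checklist) holds, K gives O(¬purge_cache).
Premise 10, O(¬log_summons → purge_cache), contraposes to O(¬purge_cache → log_summons); with O(¬purge_cache) we get O(log_summons).
With premise 9, O(log_summons → reconcile_shipment), the K-axiom yields O(reconcile_shipment).
From O(reconcile_shipment) and premise 5, O(reconcile_shipment → escrow_complaint), we obtain O(escrow_complaint).
The contrapositive of premise 2 (O(publish_record → ¬escrow_complaint)) is O(escrow_complaint → ¬publish_record), and O(escrow_complaint) is already established, so O(¬publish_record).
Premises 4, 6, 7 do not contribute to this derivation.
Thus O(¬publish_record), which is F(publish_record): publish_record is forbidden.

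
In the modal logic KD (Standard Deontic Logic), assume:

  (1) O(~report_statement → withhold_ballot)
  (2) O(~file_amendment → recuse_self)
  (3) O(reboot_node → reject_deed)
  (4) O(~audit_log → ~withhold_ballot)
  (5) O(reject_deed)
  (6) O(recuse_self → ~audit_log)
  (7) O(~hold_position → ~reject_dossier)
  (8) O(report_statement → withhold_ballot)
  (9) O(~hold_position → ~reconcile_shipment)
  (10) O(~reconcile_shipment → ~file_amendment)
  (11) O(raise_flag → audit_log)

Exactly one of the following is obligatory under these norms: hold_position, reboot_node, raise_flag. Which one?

hold_position

By case analysis on report_statement: premise 8 gives O(report_statement → withhold_ballot) and premise 1 gives O(~report_statement → withhold_ballot), so O(withhold_ballot) either way.
Premise 4 is O(~audit_log → ~withhold_ballot); contrapositively O(withhold_ballot → audit_log). Since O(withhold_ballot) holds, K gives O(audit_log).
Premise 6, O(recuse_self → ~audit_log), contraposes to O(audit_log → ~recuse_self); with O(audit_log) we get O(~recuse_self).
Premise 2 is O(~file_amendment → recuse_self); contrapositively O(~recuse_self → file_amendment). Since O(~recuse_self) holds, K gives O(file_amendment).
The contrapositive of premise 10 (O(~reconcile_shipment → ~file_amendment)) is O(file_amendment → reconcile_shipment), and O(file_amendment) is already established, so O(reconcile_shipment).
The contrapositive of premise 9 (O(~hold_position → ~reconcile_shipment)) is O(reconcile_shipment → hold_position), and O(reconcile_shipment) is already established, so O(hold_position).
So O(hold_position) holds — hold_position is obligatory. None of the other listed options is made obligatory by any chain of premises.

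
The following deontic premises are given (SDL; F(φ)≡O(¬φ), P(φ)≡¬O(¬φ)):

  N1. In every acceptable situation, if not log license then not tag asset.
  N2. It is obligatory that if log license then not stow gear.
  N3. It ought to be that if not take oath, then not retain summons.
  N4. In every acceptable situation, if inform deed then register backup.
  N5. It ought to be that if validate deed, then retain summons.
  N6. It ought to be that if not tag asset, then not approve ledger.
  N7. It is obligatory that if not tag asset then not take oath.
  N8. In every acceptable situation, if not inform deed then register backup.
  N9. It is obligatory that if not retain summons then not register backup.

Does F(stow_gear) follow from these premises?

Yes

Premises 4 and 8 are O(inform_deed → register_backup) and O(¬inform_deed → register_backup); every ideal world satisfies inform_deed or ¬inform_deed, so in either case register_backup holds — hence O(register_backup).
The contrapositive of premise 9 (O(¬retain_summons → ¬register_backup)) is O(register_backup → retain_summons), and O(register_backup) is already established, so O(retain_summons).
Premise 3, O(¬take_oath → ¬retain_summons), contraposes to O(retain_summons → take_oath); with O(retain_summons) we get O(take_oath).
Premise 7, O(¬tag_asset → ¬take_oath), contraposes to O(take_oath → tag_asset); with O(take_oath) we get O(tag_asset).
Premise 1 is O(¬log_license → ¬tag_asset); contrapositively O(tag_asset → log_license). Since O(tag_asset) holds, K gives O(log_license).
Premise 2 is O(log_license → ¬stow_gear); since O(log_license), deontic closure gives O(¬stow_gear).
Premises 5, 6 do not contribute to this derivation.
So O(¬stow_gear) holds, i.e. F(stow_gear). The claim follows.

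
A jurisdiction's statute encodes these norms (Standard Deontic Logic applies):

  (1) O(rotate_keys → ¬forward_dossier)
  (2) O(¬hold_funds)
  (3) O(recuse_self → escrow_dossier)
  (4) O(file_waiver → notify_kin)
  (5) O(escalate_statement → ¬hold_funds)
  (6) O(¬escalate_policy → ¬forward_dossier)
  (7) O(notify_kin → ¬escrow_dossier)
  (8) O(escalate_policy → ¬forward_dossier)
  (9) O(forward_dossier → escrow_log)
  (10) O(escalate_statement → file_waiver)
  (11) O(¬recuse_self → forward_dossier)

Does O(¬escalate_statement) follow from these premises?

By case analysis on ¬escalate_policy: premise 6 gives O(¬escalate_policy → ¬forward_dossier) and premise 8 gives O(escalate_policy → ¬forward_dossier), so O(¬forward_dossier) either way.
Premise 11, O(¬recuse_self → forward_dossier), contraposes to O(¬forward_dossier → recuse_self); with O(¬forward_dossier) we get O(recuse_self).
Premise 3 is O(recuse_self → escrow_dossier); since O(recuse_self), deontic closure gives O(escrow_dossier).
Premise 7, O(notify_kin → ¬escrow_dossier), contraposes to O(escrow_dossier → ¬notify_kin); with O(escrow_dossier) we get O(¬notify_kin).
The contrapositive of premise 4 (O(file_waiver → notify_kin)) is O(¬notify_kin → ¬file_waiver), and O(¬notify_kin) is already established, so O(¬file_waiver).
Premise 10, O(escalate_statement → file_waiver), contraposes to O(¬file_waiver → ¬escalate_statement); with O(¬file_waiver) we get O(¬escalate_statement).
Premises 1, 2, 5, 9 do not contribute to this derivation.
So O(¬escalate_statement) follows.

Yes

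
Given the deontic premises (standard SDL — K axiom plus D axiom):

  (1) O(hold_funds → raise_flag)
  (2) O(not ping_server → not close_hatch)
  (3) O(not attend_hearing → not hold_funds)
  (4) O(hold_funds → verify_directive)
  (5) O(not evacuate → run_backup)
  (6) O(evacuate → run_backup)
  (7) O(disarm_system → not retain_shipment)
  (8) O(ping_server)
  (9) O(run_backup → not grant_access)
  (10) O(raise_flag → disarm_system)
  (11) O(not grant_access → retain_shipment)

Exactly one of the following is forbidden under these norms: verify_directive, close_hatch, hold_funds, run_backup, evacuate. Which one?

hold_funds

Premises 5 and 6 cover both cases: O(not evacuate → run_backup) and O(evacuate → run_backup). Since not evacuate ∨ evacuate is a tautology, O(run_backup) follows.
With premise 9, O(run_backup → not grant_access), the K-axiom yields O(not grant_access).
From O(not grant_access) and premise 11, O(not grant_access → retain_shipment), we obtain O(retain_shipment).
The contrapositive of premise 7 (O(disarm_system → not retain_shipment)) is O(retain_shipment → not disarm_system), and O(retain_shipment) is already established, so O(not disarm_system).
Premise 10, O(raise_flag → disarm_system), contraposes to O(not disarm_system → not raise_flag); with O(not disarm_system) we get O(not raise_flag).
Premise 1 is O(hold_funds → raise_flag); contrapositively O(not raise_flag → not hold_funds). Since O(not raise_flag) holds, K gives O(not hold_funds).
So O(not hold_funds) holds, i.e. hold_funds is forbidden. None of the other listed options is forbidden under the premises.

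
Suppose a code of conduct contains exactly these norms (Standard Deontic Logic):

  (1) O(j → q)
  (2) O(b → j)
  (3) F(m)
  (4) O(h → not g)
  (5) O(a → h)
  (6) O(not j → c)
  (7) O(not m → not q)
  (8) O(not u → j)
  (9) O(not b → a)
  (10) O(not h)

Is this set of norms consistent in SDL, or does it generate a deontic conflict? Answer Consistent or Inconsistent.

From premise 10 we have O(not h).
The contrapositive of premise 5 (O(a → h)) is O(not h → not a), and O(not h) is already established, so O(not a).
Premise 9, O(not b → a), contraposes to O(not a → b); with O(not a) we get O(b).
With premise 2, O(b → j), the K-axiom yields O(j).
Applying K to premise 1 (O(j → q)) and O(j) yields O(q).
The contrapositive of premise 7 (O(not m → not q)) is O(q → m), and O(q) is already established, so O(m).
But premise 3, F(m), means O(not m).
We now have both O(m) and O(not m) — m is simultaneously obligatory and forbidden, violating the D-axiom.

Inconsistent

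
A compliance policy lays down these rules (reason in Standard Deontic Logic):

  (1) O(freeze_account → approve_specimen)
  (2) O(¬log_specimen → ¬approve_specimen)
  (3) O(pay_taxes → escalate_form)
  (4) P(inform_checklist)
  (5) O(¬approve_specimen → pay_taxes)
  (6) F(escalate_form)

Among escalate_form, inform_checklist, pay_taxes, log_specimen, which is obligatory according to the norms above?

log_specimen

F(escalate_form) at premise 6 means O(¬escalate_form).
Premise 3, O(pay_taxes → escalate_form), contraposes to O(¬escalate_form → ¬pay_taxes); with O(¬escalate_form) we get O(¬pay_taxes).
The contrapositive of premise 5 (O(¬approve_specimen → pay_taxes)) is O(¬pay_taxes → approve_specimen), and O(¬pay_taxes) is already established, so O(approve_specimen).
Premise 2 is O(¬log_specimen → ¬approve_specimen); contrapositively O(approve_specimen → log_specimen). Since O(approve_specimen) holds, K gives O(log_specimen).
So O(log_specimen) holds — log_specimen is obligatory. None of the other listed options is made obligatory by any chain of premises.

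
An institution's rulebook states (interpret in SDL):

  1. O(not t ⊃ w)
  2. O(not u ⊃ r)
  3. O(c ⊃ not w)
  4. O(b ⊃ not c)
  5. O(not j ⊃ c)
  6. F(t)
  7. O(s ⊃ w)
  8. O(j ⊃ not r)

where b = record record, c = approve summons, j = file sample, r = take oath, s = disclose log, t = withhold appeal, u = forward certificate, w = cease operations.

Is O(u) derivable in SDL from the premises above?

Yes

Premise 6 is F(t), i.e. O(not t).
With premise 1, O(not t ⊃ w), the K-axiom yields O(w).
Premise 3, O(c ⊃ not w), contraposes to O(w ⊃ not c); with O(w) we get O(not c).
The contrapositive of premise 5 (O(not j ⊃ c)) is O(not c ⊃ j), and O(not c) is already established, so O(j).
With premise 8, O(j ⊃ not r), the K-axiom yields O(not r).
Premise 2, O(not u ⊃ r), contraposes to O(not r ⊃ u); with O(not r) we get O(u).
Premises 4, 7 do not contribute to this derivation.
So O(u) follows.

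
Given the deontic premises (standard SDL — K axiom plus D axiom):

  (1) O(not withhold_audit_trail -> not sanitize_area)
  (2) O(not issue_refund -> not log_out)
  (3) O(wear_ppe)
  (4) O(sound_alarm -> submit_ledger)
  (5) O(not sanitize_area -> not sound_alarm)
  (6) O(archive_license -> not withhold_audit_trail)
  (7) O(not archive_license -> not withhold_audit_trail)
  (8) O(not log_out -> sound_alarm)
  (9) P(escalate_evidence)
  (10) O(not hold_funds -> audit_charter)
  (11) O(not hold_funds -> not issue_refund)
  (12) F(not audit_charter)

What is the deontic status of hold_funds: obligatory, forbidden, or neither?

Obligatory

Premises 7 and 6 are O(not archive_license -> not withhold_audit_trail) and O(archive_license -> not withhold_audit_trail); every ideal world satisfies not archive_license or archive_license, so in either case not withhold_audit_trail holds — hence O(not withhold_audit_trail).
Applying K to premise 1 (O(not withhold_audit_trail -> not sanitize_area)) and O(not withhold_audit_trail) yields O(not sanitize_area).
Premise 5 is O(not sanitize_area -> not sound_alarm); since O(not sanitize_area), deontic closure gives O(not sound_alarm).
The contrapositive of premise 8 (O(not log_out -> sound_alarm)) is O(not sound_alarm -> log_out), and O(not sound_alarm) is already established, so O(log_out).
Premise 2 is O(not issue_refund -> not log_out); contrapositively O(log_out -> issue_refund). Since O(log_out) holds, K gives O(issue_refund).
Premise 11 is O(not hold_funds -> not issue_refund); contrapositively O(issue_refund -> hold_funds). Since O(issue_refund) holds, K gives O(hold_funds).
Premises 3, 4, 9, 10, 12 do not contribute to this derivation.
Hence hold_funds is obligatory.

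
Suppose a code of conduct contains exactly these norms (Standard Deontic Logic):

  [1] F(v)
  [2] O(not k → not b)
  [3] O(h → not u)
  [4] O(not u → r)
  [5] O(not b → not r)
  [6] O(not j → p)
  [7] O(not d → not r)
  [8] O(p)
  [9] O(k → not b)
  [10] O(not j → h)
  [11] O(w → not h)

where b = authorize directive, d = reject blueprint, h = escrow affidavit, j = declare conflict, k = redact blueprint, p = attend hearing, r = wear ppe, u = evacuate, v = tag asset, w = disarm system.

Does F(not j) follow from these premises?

By case analysis on not k: premise 2 gives O(not k → not b) and premise 9 gives O(k → not b), so O(not b) either way.
Premise 5 is O(not b → not r); since O(not b), deontic closure gives O(not r).
Premise 4 is O(not u → r); contrapositively O(not r → u). Since O(not r) holds, K gives O(u).
Premise 3 is O(h → not u); contrapositively O(u → not h). Since O(u) holds, K gives O(not h).
Premise 10, O(not j → h), contraposes to O(not h → j); with O(not h) we get O(j).
Premises 1, 6, 7, 8, 11 do not contribute to this derivation.
So O(j) holds, i.e. F(not j). The claim follows.

Yes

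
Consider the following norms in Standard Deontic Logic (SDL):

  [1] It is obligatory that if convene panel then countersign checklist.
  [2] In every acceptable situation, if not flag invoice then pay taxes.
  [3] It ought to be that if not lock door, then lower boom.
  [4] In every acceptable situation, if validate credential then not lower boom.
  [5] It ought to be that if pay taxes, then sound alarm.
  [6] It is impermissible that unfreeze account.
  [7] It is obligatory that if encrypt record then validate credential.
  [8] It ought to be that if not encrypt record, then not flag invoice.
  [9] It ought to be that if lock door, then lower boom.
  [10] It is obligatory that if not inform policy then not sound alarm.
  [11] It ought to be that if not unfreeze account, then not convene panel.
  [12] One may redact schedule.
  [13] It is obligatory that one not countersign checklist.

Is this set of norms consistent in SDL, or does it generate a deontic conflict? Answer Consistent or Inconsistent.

Premise 1 is O(convene_panel → countersign_checklist), but O(convene_panel) is not derivable from the premises, so it does not yield O(countersign_checklist).
So O(countersign_checklist) is not derivable, and the apparent clash with O(¬countersign_checklist) does not arise.
A world satisfying every obligation exists (e.g. convene_panel=false, countersign_checklist=false, encrypt_record=false, flag_invoice=false, inform_policy=true, lock_door=false, lower_boom=true, pay_taxes=true, redact_schedule=false, sound_alarm=true, unfreeze_account=false, validate_credential=false); no atom is both obligatory and forbidden, so the set is consistent.

Consistent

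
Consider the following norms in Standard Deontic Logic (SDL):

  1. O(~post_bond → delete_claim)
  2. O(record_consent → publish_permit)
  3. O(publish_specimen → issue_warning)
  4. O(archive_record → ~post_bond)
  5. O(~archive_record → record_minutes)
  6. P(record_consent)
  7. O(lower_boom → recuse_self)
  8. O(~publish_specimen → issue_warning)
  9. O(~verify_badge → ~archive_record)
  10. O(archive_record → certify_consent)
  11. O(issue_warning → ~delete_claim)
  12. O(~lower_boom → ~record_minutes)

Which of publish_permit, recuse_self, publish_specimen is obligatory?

Premises 8 and 3 cover both cases: O(~publish_specimen → issue_warning) and O(publish_specimen → issue_warning). Since ~publish_specimen ∨ publish_specimen is a tautology, O(issue_warning) follows.
Premise 11 is O(issue_warning → ~delete_claim); since O(issue_warning), deontic closure gives O(~delete_claim).
The contrapositive of premise 1 (O(~post_bond → delete_claim)) is O(~delete_claim → post_bond), and O(~delete_claim) is already established, so O(post_bond).
Premise 4, O(archive_record → ~post_bond), contraposes to O(post_bond → ~archive_record); with O(post_bond) we get O(~archive_record).
Premise 5 is O(~archive_record → record_minutes); since O(~archive_record), deontic closure gives O(record_minutes).
Premise 12 is O(~lower_boom → ~record_minutes); contrapositively O(record_minutes → lower_boom). Since O(record_minutes) holds, K gives O(lower_boom).
From O(lower_boom) and premise 7, O(lower_boom → recuse_self), we obtain O(recuse_self).
So O(recuse_self) holds — recuse_self is obligatory. None of the other listed options is made obligatory by any chain of premises.

recuse_self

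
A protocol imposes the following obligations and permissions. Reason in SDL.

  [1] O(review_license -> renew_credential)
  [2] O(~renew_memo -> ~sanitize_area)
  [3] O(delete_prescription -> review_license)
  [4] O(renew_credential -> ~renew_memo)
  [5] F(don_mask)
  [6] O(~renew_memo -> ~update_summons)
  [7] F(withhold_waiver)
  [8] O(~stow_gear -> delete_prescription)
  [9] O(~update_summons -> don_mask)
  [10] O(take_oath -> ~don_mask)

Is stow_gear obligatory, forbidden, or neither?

Premise 5 is F(don_mask), i.e. O(~don_mask).
The contrapositive of premise 9 (O(~update_summons -> don_mask)) is O(~don_mask -> update_summons), and O(~don_mask) is already established, so O(update_summons).
Premise 6, O(~renew_memo -> ~update_summons), contraposes to O(update_summons -> renew_memo); with O(update_summons) we get O(renew_memo).
The contrapositive of premise 4 (O(renew_credential -> ~renew_memo)) is O(renew_memo -> ~renew_credential), and O(renew_memo) is already established, so O(~renew_credential).
Premise 1 is O(review_license -> renew_credential); contrapositively O(~renew_credential -> ~review_license). Since O(~renew_credential) holds, K gives O(~review_license).
The contrapositive of premise 3 (O(delete_prescription -> review_license)) is O(~review_license -> ~delete_prescription), and O(~review_license) is already established, so O(~delete_prescription).
Premise 8 is O(~stow_gear -> delete_prescription); contrapositively O(~delete_prescription -> stow_gear). Since O(~delete_prescription) holds, K gives O(stow_gear).
Premises 2, 7, 10 do not contribute to this derivation.
Hence stow_gear is obligatory.

Obligatory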